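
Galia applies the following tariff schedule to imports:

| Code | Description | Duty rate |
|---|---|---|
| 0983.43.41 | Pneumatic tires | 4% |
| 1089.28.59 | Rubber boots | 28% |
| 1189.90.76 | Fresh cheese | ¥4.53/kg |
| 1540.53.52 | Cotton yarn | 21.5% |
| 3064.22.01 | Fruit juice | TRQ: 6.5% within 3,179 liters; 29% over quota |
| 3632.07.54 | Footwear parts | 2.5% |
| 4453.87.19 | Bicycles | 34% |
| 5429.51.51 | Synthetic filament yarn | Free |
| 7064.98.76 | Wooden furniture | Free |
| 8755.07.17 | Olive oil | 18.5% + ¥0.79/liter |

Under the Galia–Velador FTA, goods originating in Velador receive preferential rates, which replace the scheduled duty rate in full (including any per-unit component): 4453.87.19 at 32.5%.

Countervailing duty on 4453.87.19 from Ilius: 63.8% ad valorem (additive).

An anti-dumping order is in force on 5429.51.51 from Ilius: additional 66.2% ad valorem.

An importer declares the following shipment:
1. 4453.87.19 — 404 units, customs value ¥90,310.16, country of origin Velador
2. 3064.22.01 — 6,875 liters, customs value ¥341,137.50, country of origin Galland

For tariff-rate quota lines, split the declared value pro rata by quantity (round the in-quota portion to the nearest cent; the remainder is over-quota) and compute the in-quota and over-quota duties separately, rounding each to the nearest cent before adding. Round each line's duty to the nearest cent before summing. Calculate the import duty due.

¥92,788.73

Line 1 (4453.87.19, Velador, 404 units, ¥90,310.16):
Base rate for 4453.87.19 is 34%.
Origin Velador qualifies under the Galia–Velador agreement and 4453.87.19 is covered: preferential rate 32.5% applies instead.
The additional-duty order on 4453.87.19 targets Ilius, not Velador; it does not apply.
Duty = ¥90,310.16 × 32.5% = ¥29,350.80.
Line 2 (3064.22.01, Galland, 6,875 liters, ¥341,137.50):
Code 3064.22.01 is under a tariff-rate quota (threshold 3,179 liters). In-quota: 3,179 liters at 6.5%; over-quota: 3,696 liters at 29%.
Pro-rata value split: in-quota = ¥341,137.50 × 3,179/6,875 = ¥157,741.98; over-quota = ¥341,137.50 − ¥157,741.98 = ¥183,395.52.
In-quota duty = ¥157,741.98 × 6.5% = ¥10,253.23. Over-quota duty = ¥183,395.52 × 29% = ¥53,184.70.
Line duty = ¥10,253.23 + ¥53,184.70 = ¥63,437.93.
Total = ¥29,350.80 + ¥63,437.93 = ¥92,788.73.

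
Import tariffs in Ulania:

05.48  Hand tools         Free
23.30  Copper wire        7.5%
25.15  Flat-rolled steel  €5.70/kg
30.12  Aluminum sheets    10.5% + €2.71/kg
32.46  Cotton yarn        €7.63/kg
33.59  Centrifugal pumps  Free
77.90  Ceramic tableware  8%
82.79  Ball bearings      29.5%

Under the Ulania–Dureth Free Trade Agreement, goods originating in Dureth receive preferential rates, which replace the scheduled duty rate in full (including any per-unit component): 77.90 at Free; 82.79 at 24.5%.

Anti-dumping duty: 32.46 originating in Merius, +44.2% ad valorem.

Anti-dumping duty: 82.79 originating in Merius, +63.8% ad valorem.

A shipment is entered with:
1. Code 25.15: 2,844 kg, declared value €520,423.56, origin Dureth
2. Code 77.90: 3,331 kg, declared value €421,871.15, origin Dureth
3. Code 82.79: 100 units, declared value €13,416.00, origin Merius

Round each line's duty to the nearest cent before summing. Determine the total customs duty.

€28,727.93

Line 1 (25.15, Dureth, 2,844 kg, €520,423.56):
Base rate for 25.15 is €5.70/kg.
Origin Dureth is the FTA partner but 25.15 is not on the preference list; base rate stands.
Duty = 2,844 × €5.70 = €16,210.80.
Line 2 (77.90, Dureth, 3,331 kg, €421,871.15):
Base rate for 77.90 is 8%.
Origin Dureth qualifies under the Ulania–Dureth agreement and 77.90 is covered: preferential rate Free applies instead.
Duty = €421,871.15 × 0% = €0.00.
Line 3 (82.79, Merius, 100 units, €13,416.00):
Base rate for 82.79 is 29.5%.
82.79 has an FTA preferential rate, but origin Merius is not Dureth; base rate stands.
Additional duty on 82.79 from Merius: +63.8%. Applied ad valorem rate: 29.5% + 63.8% = 93.3%.
Duty = €13,416.00 × 93.3% = €12,517.13.
Total = €16,210.80 + €0.00 + €12,517.13 = €28,727.93.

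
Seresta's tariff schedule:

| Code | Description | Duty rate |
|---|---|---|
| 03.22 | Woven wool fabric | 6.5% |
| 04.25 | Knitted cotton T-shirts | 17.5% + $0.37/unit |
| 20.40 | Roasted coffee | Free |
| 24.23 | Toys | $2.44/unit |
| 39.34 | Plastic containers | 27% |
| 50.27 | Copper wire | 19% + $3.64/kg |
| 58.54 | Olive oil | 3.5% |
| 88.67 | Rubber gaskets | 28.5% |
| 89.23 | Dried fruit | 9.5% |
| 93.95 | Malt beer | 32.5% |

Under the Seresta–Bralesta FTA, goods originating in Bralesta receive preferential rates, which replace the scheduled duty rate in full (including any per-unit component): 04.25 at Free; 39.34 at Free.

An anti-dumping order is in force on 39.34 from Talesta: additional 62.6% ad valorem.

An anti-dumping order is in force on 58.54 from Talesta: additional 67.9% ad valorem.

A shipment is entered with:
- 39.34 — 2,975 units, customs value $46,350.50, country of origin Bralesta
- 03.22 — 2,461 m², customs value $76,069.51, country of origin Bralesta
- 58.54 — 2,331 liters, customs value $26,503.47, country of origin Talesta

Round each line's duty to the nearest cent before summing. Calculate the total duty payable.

$23,868.00

Line 1 (39.34, Bralesta, 2,975 units, $46,350.50):
Base rate for 39.34 is 27%.
Origin Bralesta qualifies under the Seresta–Bralesta agreement and 39.34 is covered: preferential rate Free applies instead.
The additional-duty order on 39.34 targets Talesta, not Bralesta; it does not apply.
Duty = $46,350.50 × 0% = $0.00.
Line 2 (03.22, Bralesta, 2,461 m², $76,069.51):
Base rate for 03.22 is 6.5%.
Origin Bralesta is the FTA partner but 03.22 is not on the preference list; base rate stands.
Duty = $76,069.51 × 6.5% = $4,944.52.
Line 3 (58.54, Talesta, 2,331 liters, $26,503.47):
Base rate for 58.54 is 3.5%.
Additional duty on 58.54 from Talesta: +67.9%. Applied ad valorem rate: 3.5% + 67.9% = 71.4%.
Duty = $26,503.47 × 71.4% = $18,923.48.
Total = $0.00 + $4,944.52 + $18,923.48 = $23,868.00.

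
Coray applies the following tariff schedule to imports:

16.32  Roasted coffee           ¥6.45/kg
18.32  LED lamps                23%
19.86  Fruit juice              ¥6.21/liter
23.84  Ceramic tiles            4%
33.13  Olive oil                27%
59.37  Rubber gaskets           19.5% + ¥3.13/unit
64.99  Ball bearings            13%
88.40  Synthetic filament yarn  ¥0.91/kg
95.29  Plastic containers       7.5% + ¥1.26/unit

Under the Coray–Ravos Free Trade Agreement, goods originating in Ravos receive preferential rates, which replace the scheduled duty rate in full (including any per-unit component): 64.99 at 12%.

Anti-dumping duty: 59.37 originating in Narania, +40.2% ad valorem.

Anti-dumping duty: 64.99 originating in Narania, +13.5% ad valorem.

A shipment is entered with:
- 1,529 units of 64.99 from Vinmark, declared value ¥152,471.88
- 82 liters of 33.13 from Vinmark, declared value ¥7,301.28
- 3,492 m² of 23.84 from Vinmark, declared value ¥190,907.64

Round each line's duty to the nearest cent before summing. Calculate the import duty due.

¥29,429.00

Line 1 (64.99, Vinmark, 1,529 units, ¥152,471.88):
Base rate for 64.99 is 13%.
64.99 has an FTA preferential rate, but origin Vinmark is not Ravos; base rate stands.
The additional-duty order on 64.99 targets Narania, not Vinmark; it does not apply.
Duty = ¥152,471.88 × 13% = ¥19,821.34.
Line 2 (33.13, Vinmark, 82 liters, ¥7,301.28):
Base rate for 33.13 is 27%.
Duty = ¥7,301.28 × 27% = ¥1,971.35.
Line 3 (23.84, Vinmark, 3,492 m², ¥190,907.64):
Base rate for 23.84 is 4%.
Duty = ¥190,907.64 × 4% = ¥7,636.31.
Total = ¥19,821.34 + ¥1,971.35 + ¥7,636.31 = ¥29,429.00.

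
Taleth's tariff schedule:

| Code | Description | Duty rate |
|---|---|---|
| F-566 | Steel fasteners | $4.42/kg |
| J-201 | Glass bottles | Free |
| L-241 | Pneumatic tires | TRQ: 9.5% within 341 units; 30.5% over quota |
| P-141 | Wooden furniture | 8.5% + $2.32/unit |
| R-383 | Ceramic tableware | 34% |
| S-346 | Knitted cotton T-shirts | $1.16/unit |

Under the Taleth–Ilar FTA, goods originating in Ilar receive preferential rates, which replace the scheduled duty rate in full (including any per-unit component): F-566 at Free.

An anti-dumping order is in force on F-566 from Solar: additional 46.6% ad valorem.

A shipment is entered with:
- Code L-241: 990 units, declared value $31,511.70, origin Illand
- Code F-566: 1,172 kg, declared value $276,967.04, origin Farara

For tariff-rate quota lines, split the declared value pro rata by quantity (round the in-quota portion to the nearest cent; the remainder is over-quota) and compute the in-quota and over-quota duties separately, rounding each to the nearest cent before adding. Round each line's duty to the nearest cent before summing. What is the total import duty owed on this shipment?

$12,511.96

Line 1 (L-241, Illand, 990 units, $31,511.70):
Code L-241 is under a tariff-rate quota (threshold 341 units). In-quota: 341 units at 9.5%; over-quota: 649 units at 30.5%.
Pro-rata value split: in-quota = $31,511.70 × 341/990 = $10,854.03; over-quota = $31,511.70 − $10,854.03 = $20,657.67.
In-quota duty = $10,854.03 × 9.5% = $1,031.13. Over-quota duty = $20,657.67 × 30.5% = $6,300.59.
Line duty = $1,031.13 + $6,300.59 = $7,331.72.
Line 2 (F-566, Farara, 1,172 kg, $276,967.04):
Base rate for F-566 is $4.42/kg.
F-566 has an FTA preferential rate, but origin Farara is not Ilar; base rate stands.
The additional-duty order on F-566 targets Solar, not Farara; it does not apply.
Duty = 1,172 × $4.42 = $5,180.24.
Total = $7,331.72 + $5,180.24 = $12,511.96.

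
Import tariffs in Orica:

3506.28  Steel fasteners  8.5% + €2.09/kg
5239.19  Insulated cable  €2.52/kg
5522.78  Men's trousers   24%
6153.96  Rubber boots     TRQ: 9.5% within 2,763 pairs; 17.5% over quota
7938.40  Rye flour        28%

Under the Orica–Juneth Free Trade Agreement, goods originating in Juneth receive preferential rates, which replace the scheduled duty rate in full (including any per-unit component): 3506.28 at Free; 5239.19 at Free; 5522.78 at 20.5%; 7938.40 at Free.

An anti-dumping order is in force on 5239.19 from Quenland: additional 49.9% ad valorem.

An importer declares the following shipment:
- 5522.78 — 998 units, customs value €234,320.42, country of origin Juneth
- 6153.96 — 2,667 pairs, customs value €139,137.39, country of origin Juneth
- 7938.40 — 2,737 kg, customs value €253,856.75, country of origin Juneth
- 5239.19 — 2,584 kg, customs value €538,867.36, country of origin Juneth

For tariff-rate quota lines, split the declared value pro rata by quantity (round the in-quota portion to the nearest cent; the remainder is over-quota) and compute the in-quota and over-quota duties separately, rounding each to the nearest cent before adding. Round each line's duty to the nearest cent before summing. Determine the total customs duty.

Line 1 (5522.78, Juneth, 998 units, €234,320.42):
Base rate for 5522.78 is 24%.
Origin Juneth qualifies under the Orica–Juneth agreement and 5522.78 is covered: preferential rate 20.5% applies instead.
Duty = €234,320.42 × 20.5% = €48,035.69.
Line 2 (6153.96, Juneth, 2,667 pairs, €139,137.39):
Code 6153.96 is under a tariff-rate quota (threshold 2,763 pairs). Quantity 2,667 pairs is within the quota, so the in-quota rate 9.5% applies to the full value.
Duty = €139,137.39 × 9.5% = €13,218.05.
Line 3 (7938.40, Juneth, 2,737 kg, €253,856.75):
Base rate for 7938.40 is 28%.
Origin Juneth qualifies under the Orica–Juneth agreement and 7938.40 is covered: preferential rate Free applies instead.
Duty = €253,856.75 × 0% = €0.00.
Line 4 (5239.19, Juneth, 2,584 kg, €538,867.36):
Base rate for 5239.19 is €2.52/kg.
Origin Juneth qualifies under the Orica–Juneth agreement and 5239.19 is covered: preferential rate Free applies instead.
The additional-duty order on 5239.19 targets Quenland, not Juneth; it does not apply.
Duty = €538,867.36 × 0% = €0.00.
Total = €48,035.69 + €13,218.05 + €0.00 + €0.00 = €61,253.74.

€61,253.74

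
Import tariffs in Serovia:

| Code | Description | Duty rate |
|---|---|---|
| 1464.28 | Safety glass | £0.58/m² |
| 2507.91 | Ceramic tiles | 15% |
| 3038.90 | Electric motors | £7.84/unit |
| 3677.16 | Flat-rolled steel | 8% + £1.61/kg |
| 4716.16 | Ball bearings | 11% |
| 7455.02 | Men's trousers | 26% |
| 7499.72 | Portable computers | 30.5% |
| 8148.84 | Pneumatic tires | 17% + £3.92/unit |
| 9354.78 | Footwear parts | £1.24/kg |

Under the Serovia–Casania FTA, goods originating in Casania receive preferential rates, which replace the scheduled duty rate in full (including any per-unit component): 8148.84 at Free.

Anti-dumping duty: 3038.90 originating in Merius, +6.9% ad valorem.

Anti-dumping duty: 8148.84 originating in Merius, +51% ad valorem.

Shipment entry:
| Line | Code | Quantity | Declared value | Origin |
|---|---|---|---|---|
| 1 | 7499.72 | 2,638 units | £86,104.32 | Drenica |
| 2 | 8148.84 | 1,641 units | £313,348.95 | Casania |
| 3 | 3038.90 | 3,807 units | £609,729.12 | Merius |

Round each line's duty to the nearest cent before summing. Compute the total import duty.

£98,180.01

Line 1 (7499.72, Drenica, 2,638 units, £86,104.32):
Base rate for 7499.72 is 30.5%.
Duty = £86,104.32 × 30.5% = £26,261.82.
Line 2 (8148.84, Casania, 1,641 units, £313,348.95):
Base rate for 8148.84 is 17% + £3.92/unit.
Origin Casania qualifies under the Serovia–Casania agreement and 8148.84 is covered: preferential rate Free applies instead.
The additional-duty order on 8148.84 targets Merius, not Casania; it does not apply.
Duty = £313,348.95 × 0% = £0.00.
Line 3 (3038.90, Merius, 3,807 units, £609,729.12):
Base rate for 3038.90 is £7.84/unit.
Additional duty on 3038.90 from Merius: +6.9% ad valorem. Applied ad valorem rate = 6.9%.
Duty = £609,729.12 × 6.9% + 3,807 × £7.84 = £71,918.19.
Total = £26,261.82 + £0.00 + £71,918.19 = £98,180.01.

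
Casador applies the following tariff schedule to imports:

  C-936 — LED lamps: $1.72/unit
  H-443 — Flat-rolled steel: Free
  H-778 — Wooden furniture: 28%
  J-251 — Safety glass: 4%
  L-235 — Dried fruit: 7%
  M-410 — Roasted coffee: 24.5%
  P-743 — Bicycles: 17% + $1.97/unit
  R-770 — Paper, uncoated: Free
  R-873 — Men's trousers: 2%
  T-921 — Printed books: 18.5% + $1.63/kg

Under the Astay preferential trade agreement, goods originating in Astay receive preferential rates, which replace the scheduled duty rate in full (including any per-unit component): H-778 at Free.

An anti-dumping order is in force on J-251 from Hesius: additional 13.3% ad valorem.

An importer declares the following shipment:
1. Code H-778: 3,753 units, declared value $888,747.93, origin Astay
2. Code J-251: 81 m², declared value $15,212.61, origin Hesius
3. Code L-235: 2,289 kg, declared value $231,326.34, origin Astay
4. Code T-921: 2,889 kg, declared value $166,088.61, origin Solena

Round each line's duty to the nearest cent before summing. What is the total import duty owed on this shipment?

Line 1 (H-778, Astay, 3,753 units, $888,747.93):
Base rate for H-778 is 28%.
Origin Astay qualifies under the Casador–Astay agreement and H-778 is covered: preferential rate Free applies instead.
Duty = $888,747.93 × 0% = $0.00.
Line 2 (J-251, Hesius, 81 m², $15,212.61):
Base rate for J-251 is 4%.
Additional duty on J-251 from Hesius: +13.3%. Applied ad valorem rate: 4% + 13.3% = 17.3%.
Duty = $15,212.61 × 17.3% = $2,631.78.
Line 3 (L-235, Astay, 2,289 kg, $231,326.34):
Base rate for L-235 is 7%.
Origin Astay is the FTA partner but L-235 is not on the preference list; base rate stands.
Duty = $231,326.34 × 7% = $16,192.84.
Line 4 (T-921, Solena, 2,889 kg, $166,088.61):
Base rate for T-921 is 18.5% + $1.63/kg.
Duty = $166,088.61 × 18.5% + 2,889 × $1.63 = $35,435.46.
Total = $0.00 + $2,631.78 + $16,192.84 + $35,435.46 = $54,260.08.

$54,260.08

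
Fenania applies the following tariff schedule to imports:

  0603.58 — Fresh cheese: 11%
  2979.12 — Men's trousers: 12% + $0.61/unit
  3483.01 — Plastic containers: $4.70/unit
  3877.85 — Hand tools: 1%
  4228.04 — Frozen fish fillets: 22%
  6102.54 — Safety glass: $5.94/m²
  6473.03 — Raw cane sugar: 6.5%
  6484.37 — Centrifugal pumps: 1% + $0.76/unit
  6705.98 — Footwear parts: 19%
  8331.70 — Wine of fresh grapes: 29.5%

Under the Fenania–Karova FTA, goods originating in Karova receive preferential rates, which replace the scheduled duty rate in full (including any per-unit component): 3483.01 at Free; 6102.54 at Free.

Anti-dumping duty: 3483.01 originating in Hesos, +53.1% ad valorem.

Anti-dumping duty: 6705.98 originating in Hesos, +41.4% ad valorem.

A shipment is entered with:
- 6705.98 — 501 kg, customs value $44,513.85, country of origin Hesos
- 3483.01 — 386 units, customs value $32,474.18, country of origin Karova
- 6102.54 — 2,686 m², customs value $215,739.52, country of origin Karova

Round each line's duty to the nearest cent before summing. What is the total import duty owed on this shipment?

$26,886.37

Line 1 (6705.98, Hesos, 501 kg, $44,513.85):
Base rate for 6705.98 is 19%.
Additional duty on 6705.98 from Hesos: +41.4%. Applied ad valorem rate: 19% + 41.4% = 60.4%.
Duty = $44,513.85 × 60.4% = $26,886.37.
Line 2 (3483.01, Karova, 386 units, $32,474.18):
Base rate for 3483.01 is $4.70/unit.
Origin Karova qualifies under the Fenania–Karova agreement and 3483.01 is covered: preferential rate Free applies instead.
The additional-duty order on 3483.01 targets Hesos, not Karova; it does not apply.
Duty = $32,474.18 × 0% = $0.00.
Line 3 (6102.54, Karova, 2,686 m², $215,739.52):
Base rate for 6102.54 is $5.94/m².
Origin Karova qualifies under the Fenania–Karova agreement and 6102.54 is covered: preferential rate Free applies instead.
Duty = $215,739.52 × 0% = $0.00.
Total = $26,886.37 + $0.00 + $0.00 = $26,886.37.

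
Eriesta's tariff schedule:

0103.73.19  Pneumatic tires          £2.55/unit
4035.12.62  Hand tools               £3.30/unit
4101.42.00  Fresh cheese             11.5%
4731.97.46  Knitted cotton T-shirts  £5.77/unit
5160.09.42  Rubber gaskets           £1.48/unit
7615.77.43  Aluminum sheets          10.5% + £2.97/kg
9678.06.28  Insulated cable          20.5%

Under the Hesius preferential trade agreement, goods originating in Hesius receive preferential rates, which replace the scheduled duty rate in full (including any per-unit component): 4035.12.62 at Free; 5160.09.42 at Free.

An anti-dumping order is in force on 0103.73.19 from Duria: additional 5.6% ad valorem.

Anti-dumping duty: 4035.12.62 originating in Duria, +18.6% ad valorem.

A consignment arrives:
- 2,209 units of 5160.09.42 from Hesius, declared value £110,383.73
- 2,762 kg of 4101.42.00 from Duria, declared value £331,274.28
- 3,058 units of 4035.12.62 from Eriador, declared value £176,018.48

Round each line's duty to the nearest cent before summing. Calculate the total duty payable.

£48,187.94

Line 1 (5160.09.42, Hesius, 2,209 units, £110,383.73):
Base rate for 5160.09.42 is £1.48/unit.
Origin Hesius qualifies under the Eriesta–Hesius agreement and 5160.09.42 is covered: preferential rate Free applies instead.
Duty = £110,383.73 × 0% = £0.00.
Line 2 (4101.42.00, Duria, 2,762 kg, £331,274.28):
Base rate for 4101.42.00 is 11.5%.
Duty = £331,274.28 × 11.5% = £38,096.54.
Line 3 (4035.12.62, Eriador, 3,058 units, £176,018.48):
Base rate for 4035.12.62 is £3.30/unit.
4035.12.62 has an FTA preferential rate, but origin Eriador is not Hesius; base rate stands.
The additional-duty order on 4035.12.62 targets Duria, not Eriador; it does not apply.
Duty = 3,058 × £3.30 = £10,091.40.
Total = £0.00 + £38,096.54 + £10,091.40 = £48,187.94.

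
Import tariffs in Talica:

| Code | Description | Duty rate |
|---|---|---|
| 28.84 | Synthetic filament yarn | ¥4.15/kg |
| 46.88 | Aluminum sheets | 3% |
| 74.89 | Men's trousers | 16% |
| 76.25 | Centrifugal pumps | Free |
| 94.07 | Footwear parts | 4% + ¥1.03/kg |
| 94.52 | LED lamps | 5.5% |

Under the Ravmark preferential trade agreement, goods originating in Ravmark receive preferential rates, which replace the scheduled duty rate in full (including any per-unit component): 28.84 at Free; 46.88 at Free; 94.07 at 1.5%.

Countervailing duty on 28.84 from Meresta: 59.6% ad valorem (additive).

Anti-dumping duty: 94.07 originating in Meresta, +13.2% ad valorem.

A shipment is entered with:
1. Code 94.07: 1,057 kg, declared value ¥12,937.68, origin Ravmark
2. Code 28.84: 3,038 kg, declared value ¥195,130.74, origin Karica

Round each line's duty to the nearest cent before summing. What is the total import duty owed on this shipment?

Line 1 (94.07, Ravmark, 1,057 kg, ¥12,937.68):
Base rate for 94.07 is 4% + ¥1.03/kg.
Origin Ravmark qualifies under the Talica–Ravmark agreement and 94.07 is covered: preferential rate 1.5% applies instead.
The additional-duty order on 94.07 targets Meresta, not Ravmark; it does not apply.
Duty = ¥12,937.68 × 1.5% = ¥194.07.
Line 2 (28.84, Karica, 3,038 kg, ¥195,130.74):
Base rate for 28.84 is ¥4.15/kg.
28.84 has an FTA preferential rate, but origin Karica is not Ravmark; base rate stands.
The additional-duty order on 28.84 targets Meresta, not Karica; it does not apply.
Duty = 3,038 × ¥4.15 = ¥12,607.70.
Total = ¥194.07 + ¥12,607.70 = ¥12,801.77.

¥12,801.77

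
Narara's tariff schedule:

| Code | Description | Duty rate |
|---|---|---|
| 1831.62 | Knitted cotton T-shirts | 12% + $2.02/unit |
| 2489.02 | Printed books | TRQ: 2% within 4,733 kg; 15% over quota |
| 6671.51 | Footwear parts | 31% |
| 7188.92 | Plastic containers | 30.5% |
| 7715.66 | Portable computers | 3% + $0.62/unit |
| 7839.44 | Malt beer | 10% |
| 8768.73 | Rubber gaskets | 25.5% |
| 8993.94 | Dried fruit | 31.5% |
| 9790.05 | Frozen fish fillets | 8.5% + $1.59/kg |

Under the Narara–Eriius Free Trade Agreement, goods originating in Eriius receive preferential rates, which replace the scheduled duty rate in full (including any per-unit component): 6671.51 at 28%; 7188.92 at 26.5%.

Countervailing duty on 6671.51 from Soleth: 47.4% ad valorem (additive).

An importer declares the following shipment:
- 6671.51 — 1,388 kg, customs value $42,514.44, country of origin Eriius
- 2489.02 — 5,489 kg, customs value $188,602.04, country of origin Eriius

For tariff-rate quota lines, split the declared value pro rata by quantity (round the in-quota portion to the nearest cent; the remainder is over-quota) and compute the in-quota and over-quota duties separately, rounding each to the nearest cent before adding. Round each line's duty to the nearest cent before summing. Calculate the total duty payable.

Line 1 (6671.51, Eriius, 1,388 kg, $42,514.44):
Base rate for 6671.51 is 31%.
Origin Eriius qualifies under the Narara–Eriius agreement and 6671.51 is covered: preferential rate 28% applies instead.
The additional-duty order on 6671.51 targets Soleth, not Eriius; it does not apply.
Duty = $42,514.44 × 28% = $11,904.04.
Line 2 (2489.02, Eriius, 5,489 kg, $188,602.04):
Code 2489.02 is under a tariff-rate quota (threshold 4,733 kg). In-quota: 4,733 kg at 2%; over-quota: 756 kg at 15%.
Pro-rata value split: in-quota = $188,602.04 × 4,733/5,489 = $162,625.88; over-quota = $188,602.04 − $162,625.88 = $25,976.16.
In-quota duty = $162,625.88 × 2% = $3,252.52. Over-quota duty = $25,976.16 × 15% = $3,896.42.
Line duty = $3,252.52 + $3,896.42 = $7,148.94.
Total = $11,904.04 + $7,148.94 = $19,052.98.

$19,052.98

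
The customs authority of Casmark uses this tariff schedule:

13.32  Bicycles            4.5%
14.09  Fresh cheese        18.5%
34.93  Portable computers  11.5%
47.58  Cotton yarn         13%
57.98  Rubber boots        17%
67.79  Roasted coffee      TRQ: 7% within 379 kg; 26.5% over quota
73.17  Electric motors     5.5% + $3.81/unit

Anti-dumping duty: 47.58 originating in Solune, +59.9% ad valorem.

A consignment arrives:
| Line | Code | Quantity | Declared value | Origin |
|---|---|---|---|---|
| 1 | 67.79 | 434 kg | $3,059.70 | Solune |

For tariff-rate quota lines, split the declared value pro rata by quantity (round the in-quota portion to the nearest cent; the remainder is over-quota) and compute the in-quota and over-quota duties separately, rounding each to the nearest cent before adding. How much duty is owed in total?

$289.79

Line 1 (67.79, Solune, 434 kg, $3,059.70):
Code 67.79 is under a tariff-rate quota (threshold 379 kg). In-quota: 379 kg at 7%; over-quota: 55 kg at 26.5%.
Pro-rata value split: in-quota = $3,059.70 × 379/434 = $2,671.95; over-quota = $3,059.70 − $2,671.95 = $387.75.
In-quota duty = $2,671.95 × 7% = $187.04. Over-quota duty = $387.75 × 26.5% = $102.75.
Line duty = $187.04 + $102.75 = $289.79.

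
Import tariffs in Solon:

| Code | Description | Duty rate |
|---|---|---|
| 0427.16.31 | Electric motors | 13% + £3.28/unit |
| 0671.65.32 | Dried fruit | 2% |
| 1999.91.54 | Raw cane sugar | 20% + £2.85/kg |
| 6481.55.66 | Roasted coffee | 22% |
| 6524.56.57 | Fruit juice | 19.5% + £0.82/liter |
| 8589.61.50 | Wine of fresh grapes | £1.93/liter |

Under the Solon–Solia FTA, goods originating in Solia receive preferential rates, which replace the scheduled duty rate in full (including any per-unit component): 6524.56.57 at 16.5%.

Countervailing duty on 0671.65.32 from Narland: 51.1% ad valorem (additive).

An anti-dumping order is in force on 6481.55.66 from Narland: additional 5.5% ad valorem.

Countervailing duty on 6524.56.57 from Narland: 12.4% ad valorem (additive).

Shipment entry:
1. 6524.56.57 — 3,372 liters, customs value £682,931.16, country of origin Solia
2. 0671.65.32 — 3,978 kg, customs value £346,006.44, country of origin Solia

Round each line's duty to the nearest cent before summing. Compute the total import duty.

Line 1 (6524.56.57, Solia, 3,372 liters, £682,931.16):
Base rate for 6524.56.57 is 19.5% + £0.82/liter.
Origin Solia qualifies under the Solon–Solia agreement and 6524.56.57 is covered: preferential rate 16.5% applies instead.
The additional-duty order on 6524.56.57 targets Narland, not Solia; it does not apply.
Duty = £682,931.16 × 16.5% = £112,683.64.
Line 2 (0671.65.32, Solia, 3,978 kg, £346,006.44):
Base rate for 0671.65.32 is 2%.
Origin Solia is the FTA partner but 0671.65.32 is not on the preference list; base rate stands.
The additional-duty order on 0671.65.32 targets Narland, not Solia; it does not apply.
Duty = £346,006.44 × 2% = £6,920.13.
Total = £112,683.64 + £6,920.13 = £119,603.77.

£119,603.77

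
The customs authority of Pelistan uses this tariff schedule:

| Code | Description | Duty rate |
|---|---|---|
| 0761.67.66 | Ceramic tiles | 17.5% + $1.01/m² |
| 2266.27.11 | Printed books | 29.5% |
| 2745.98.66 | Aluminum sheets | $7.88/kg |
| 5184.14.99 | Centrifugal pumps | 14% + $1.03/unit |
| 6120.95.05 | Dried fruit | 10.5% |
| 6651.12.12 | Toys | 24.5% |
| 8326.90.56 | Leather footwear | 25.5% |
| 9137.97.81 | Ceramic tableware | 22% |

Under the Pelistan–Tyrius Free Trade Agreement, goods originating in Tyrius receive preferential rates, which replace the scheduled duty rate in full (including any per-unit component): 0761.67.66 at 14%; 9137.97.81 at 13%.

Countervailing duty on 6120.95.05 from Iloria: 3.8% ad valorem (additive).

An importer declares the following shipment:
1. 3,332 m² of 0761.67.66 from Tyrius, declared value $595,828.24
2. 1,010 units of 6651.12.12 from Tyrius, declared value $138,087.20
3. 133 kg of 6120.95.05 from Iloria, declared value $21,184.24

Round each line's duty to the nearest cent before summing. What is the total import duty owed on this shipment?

$120,276.66

Line 1 (0761.67.66, Tyrius, 3,332 m², $595,828.24):
Base rate for 0761.67.66 is 17.5% + $1.01/m².
Origin Tyrius qualifies under the Pelistan–Tyrius agreement and 0761.67.66 is covered: preferential rate 14% applies instead.
Duty = $595,828.24 × 14% = $83,415.95.
Line 2 (6651.12.12, Tyrius, 1,010 units, $138,087.20):
Base rate for 6651.12.12 is 24.5%.
Origin Tyrius is the FTA partner but 6651.12.12 is not on the preference list; base rate stands.
Duty = $138,087.20 × 24.5% = $33,831.36.
Line 3 (6120.95.05, Iloria, 133 kg, $21,184.24):
Base rate for 6120.95.05 is 10.5%.
Additional duty on 6120.95.05 from Iloria: +3.8%. Applied ad valorem rate: 10.5% + 3.8% = 14.3%.
Duty = $21,184.24 × 14.3% = $3,029.35.
Total = $83,415.95 + $33,831.36 + $3,029.35 = $120,276.66.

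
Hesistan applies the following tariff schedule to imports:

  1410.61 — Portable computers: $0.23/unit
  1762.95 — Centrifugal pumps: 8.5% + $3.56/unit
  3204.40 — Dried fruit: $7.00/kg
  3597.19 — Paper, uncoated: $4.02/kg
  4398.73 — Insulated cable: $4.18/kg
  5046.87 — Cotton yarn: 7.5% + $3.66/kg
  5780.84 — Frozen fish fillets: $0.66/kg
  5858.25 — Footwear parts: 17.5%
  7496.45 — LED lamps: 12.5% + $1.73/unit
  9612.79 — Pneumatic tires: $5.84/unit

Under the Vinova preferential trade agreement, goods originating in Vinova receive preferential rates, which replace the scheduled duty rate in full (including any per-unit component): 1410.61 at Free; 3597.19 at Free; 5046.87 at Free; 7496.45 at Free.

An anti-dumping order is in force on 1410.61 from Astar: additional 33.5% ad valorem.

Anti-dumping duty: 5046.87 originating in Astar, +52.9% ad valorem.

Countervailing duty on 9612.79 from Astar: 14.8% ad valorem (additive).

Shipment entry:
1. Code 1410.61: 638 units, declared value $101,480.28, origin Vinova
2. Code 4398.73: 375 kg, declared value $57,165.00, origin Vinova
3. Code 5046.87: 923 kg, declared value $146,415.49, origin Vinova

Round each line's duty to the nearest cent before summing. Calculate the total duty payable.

Line 1 (1410.61, Vinova, 638 units, $101,480.28):
Base rate for 1410.61 is $0.23/unit.
Origin Vinova qualifies under the Hesistan–Vinova agreement and 1410.61 is covered: preferential rate Free applies instead.
The additional-duty order on 1410.61 targets Astar, not Vinova; it does not apply.
Duty = $101,480.28 × 0% = $0.00.
Line 2 (4398.73, Vinova, 375 kg, $57,165.00):
Base rate for 4398.73 is $4.18/kg.
Origin Vinova is the FTA partner but 4398.73 is not on the preference list; base rate stands.
Duty = 375 × $4.18 = $1,567.50.
Line 3 (5046.87, Vinova, 923 kg, $146,415.49):
Base rate for 5046.87 is 7.5% + $3.66/kg.
Origin Vinova qualifies under the Hesistan–Vinova agreement and 5046.87 is covered: preferential rate Free applies instead.
The additional-duty order on 5046.87 targets Astar, not Vinova; it does not apply.
Duty = $146,415.49 × 0% = $0.00.
Total = $0.00 + $1,567.50 + $0.00 = $1,567.50.

$1,567.50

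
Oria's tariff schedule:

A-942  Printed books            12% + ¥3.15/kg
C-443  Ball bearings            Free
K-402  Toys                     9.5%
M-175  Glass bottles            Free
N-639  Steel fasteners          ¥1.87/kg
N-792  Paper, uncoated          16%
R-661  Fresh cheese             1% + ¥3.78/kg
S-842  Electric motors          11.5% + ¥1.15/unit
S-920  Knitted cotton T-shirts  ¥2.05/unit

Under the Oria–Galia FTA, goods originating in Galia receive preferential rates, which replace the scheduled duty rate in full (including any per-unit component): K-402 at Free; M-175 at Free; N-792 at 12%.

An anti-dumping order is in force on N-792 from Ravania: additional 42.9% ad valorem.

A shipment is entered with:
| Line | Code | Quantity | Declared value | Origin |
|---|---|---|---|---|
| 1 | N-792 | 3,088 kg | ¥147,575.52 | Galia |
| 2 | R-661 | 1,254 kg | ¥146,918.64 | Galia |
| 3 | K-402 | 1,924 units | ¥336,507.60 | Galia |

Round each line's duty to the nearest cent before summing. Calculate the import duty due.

Line 1 (N-792, Galia, 3,088 kg, ¥147,575.52):
Base rate for N-792 is 16%.
Origin Galia qualifies under the Oria–Galia agreement and N-792 is covered: preferential rate 12% applies instead.
The additional-duty order on N-792 targets Ravania, not Galia; it does not apply.
Duty = ¥147,575.52 × 12% = ¥17,709.06.
Line 2 (R-661, Galia, 1,254 kg, ¥146,918.64):
Base rate for R-661 is 1% + ¥3.78/kg.
Origin Galia is the FTA partner but R-661 is not on the preference list; base rate stands.
Duty = ¥146,918.64 × 1% + 1,254 × ¥3.78 = ¥6,209.31.
Line 3 (K-402, Galia, 1,924 units, ¥336,507.60):
Base rate for K-402 is 9.5%.
Origin Galia qualifies under the Oria–Galia agreement and K-402 is covered: preferential rate Free applies instead.
Duty = ¥336,507.60 × 0% = ¥0.00.
Total = ¥17,709.06 + ¥6,209.31 + ¥0.00 = ¥23,918.37.

¥23,918.37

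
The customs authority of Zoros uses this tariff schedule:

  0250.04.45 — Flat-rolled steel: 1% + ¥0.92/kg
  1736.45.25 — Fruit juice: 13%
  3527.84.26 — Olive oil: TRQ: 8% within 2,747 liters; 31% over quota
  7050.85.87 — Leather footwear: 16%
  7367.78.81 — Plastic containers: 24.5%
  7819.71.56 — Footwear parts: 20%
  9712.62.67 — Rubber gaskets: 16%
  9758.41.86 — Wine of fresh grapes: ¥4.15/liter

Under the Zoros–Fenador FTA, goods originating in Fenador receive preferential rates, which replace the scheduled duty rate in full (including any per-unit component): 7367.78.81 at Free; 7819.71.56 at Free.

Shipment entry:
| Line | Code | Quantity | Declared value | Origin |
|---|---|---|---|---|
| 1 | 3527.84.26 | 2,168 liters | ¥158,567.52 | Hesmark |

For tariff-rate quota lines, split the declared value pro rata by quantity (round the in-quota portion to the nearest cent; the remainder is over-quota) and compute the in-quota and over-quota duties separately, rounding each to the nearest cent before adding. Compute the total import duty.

¥12,685.40

Line 1 (3527.84.26, Hesmark, 2,168 liters, ¥158,567.52):
Code 3527.84.26 is under a tariff-rate quota (threshold 2,747 liters). Quantity 2,168 liters is within the quota, so the in-quota rate 8% applies to the full value.
Duty = ¥158,567.52 × 8% = ¥12,685.40.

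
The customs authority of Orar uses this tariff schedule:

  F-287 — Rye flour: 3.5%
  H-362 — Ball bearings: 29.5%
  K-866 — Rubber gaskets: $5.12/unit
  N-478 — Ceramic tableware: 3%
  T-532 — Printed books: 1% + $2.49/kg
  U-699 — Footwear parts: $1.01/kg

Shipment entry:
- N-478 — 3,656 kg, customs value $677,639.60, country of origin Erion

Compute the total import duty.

Line 1 (N-478, Erion, 3,656 kg, $677,639.60):
Base rate for N-478 is 3%.
Duty = $677,639.60 × 3% = $20,329.19.

$20,329.19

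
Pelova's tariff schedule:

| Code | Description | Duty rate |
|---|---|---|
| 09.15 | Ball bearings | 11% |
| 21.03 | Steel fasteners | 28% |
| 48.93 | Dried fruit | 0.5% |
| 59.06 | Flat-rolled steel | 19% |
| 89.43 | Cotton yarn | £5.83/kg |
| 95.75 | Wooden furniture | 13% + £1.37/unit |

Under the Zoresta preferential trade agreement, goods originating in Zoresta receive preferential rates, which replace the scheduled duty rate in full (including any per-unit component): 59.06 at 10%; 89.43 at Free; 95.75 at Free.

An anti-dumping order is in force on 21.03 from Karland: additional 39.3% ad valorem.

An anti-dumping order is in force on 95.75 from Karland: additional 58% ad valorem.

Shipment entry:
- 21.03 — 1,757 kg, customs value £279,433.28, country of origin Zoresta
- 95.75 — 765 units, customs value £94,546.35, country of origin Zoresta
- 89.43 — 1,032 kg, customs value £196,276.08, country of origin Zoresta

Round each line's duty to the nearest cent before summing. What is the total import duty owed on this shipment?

£78,241.32

Line 1 (21.03, Zoresta, 1,757 kg, £279,433.28):
Base rate for 21.03 is 28%.
Origin Zoresta is the FTA partner but 21.03 is not on the preference list; base rate stands.
The additional-duty order on 21.03 targets Karland, not Zoresta; it does not apply.
Duty = £279,433.28 × 28% = £78,241.32.
Line 2 (95.75, Zoresta, 765 units, £94,546.35):
Base rate for 95.75 is 13% + £1.37/unit.
Origin Zoresta qualifies under the Pelova–Zoresta agreement and 95.75 is covered: preferential rate Free applies instead.
The additional-duty order on 95.75 targets Karland, not Zoresta; it does not apply.
Duty = £94,546.35 × 0% = £0.00.
Line 3 (89.43, Zoresta, 1,032 kg, £196,276.08):
Base rate for 89.43 is £5.83/kg.
Origin Zoresta qualifies under the Pelova–Zoresta agreement and 89.43 is covered: preferential rate Free applies instead.
Duty = £196,276.08 × 0% = £0.00.
Total = £78,241.32 + £0.00 + £0.00 = £78,241.32.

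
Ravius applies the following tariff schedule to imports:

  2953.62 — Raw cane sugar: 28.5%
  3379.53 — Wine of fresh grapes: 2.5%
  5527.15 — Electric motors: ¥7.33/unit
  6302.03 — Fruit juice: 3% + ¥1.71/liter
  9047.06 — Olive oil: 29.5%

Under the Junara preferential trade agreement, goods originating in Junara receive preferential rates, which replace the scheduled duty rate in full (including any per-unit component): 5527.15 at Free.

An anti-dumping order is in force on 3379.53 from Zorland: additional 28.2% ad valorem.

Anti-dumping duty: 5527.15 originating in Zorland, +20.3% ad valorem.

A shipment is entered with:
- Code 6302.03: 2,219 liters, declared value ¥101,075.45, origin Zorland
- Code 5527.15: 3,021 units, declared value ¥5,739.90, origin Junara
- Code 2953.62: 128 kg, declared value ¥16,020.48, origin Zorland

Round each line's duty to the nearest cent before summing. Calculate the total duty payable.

Line 1 (6302.03, Zorland, 2,219 liters, ¥101,075.45):
Base rate for 6302.03 is 3% + ¥1.71/liter.
Duty = ¥101,075.45 × 3% + 2,219 × ¥1.71 = ¥6,826.75.
Line 2 (5527.15, Junara, 3,021 units, ¥5,739.90):
Base rate for 5527.15 is ¥7.33/unit.
Origin Junara qualifies under the Ravius–Junara agreement and 5527.15 is covered: preferential rate Free applies instead.
The additional-duty order on 5527.15 targets Zorland, not Junara; it does not apply.
Duty = ¥5,739.90 × 0% = ¥0.00.
Line 3 (2953.62, Zorland, 128 kg, ¥16,020.48):
Base rate for 2953.62 is 28.5%.
Duty = ¥16,020.48 × 28.5% = ¥4,565.84.
Total = ¥6,826.75 + ¥0.00 + ¥4,565.84 = ¥11,392.59.

¥11,392.59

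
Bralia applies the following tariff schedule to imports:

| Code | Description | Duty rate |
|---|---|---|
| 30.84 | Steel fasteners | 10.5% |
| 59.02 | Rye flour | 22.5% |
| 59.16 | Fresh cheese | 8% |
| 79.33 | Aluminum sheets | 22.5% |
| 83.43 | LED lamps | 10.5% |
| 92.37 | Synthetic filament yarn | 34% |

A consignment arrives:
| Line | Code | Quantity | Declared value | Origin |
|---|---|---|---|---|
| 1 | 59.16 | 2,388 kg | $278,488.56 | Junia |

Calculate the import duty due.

$22,279.08

Line 1 (59.16, Junia, 2,388 kg, $278,488.56):
Base rate for 59.16 is 8%.
Duty = $278,488.56 × 8% = $22,279.08.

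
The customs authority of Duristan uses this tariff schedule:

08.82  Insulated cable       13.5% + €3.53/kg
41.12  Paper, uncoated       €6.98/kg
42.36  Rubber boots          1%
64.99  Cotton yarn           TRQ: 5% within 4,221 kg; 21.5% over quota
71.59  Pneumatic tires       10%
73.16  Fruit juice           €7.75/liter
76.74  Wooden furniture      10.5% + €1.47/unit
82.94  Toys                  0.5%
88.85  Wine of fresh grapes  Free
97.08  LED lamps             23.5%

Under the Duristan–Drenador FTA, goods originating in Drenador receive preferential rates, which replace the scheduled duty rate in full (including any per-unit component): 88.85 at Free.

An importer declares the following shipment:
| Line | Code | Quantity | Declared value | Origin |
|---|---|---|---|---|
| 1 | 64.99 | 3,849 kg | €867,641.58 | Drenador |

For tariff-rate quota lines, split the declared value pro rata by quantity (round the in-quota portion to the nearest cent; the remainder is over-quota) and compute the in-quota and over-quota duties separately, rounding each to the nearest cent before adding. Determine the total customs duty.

€43,382.08

Line 1 (64.99, Drenador, 3,849 kg, €867,641.58):
Code 64.99 is under a tariff-rate quota (threshold 4,221 kg). Quantity 3,849 kg is within the quota, so the in-quota rate 5% applies to the full value.
Duty = €867,641.58 × 5% = €43,382.08.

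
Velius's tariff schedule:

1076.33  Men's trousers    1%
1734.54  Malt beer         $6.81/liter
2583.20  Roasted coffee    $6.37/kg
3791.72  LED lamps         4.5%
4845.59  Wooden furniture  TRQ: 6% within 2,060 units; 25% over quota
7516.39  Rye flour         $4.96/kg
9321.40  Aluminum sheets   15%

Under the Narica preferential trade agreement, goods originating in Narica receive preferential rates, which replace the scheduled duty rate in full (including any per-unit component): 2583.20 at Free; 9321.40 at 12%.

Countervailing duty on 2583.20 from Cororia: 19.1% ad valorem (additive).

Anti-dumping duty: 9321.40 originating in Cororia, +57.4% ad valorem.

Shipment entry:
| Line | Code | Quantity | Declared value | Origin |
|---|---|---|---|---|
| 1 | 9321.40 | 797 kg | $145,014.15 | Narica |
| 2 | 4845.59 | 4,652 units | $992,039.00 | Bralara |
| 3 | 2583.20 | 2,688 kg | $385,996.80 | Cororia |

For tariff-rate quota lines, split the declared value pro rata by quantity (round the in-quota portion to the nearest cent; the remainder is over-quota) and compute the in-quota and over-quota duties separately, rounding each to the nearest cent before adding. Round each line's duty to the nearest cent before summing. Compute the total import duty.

Line 1 (9321.40, Narica, 797 kg, $145,014.15):
Base rate for 9321.40 is 15%.
Origin Narica qualifies under the Velius–Narica agreement and 9321.40 is covered: preferential rate 12% applies instead.
The additional-duty order on 9321.40 targets Cororia, not Narica; it does not apply.
Duty = $145,014.15 × 12% = $17,401.70.
Line 2 (4845.59, Bralara, 4,652 units, $992,039.00):
Code 4845.59 is under a tariff-rate quota (threshold 2,060 units). In-quota: 2,060 units at 6%; over-quota: 2,592 units at 25%.
Pro-rata value split: in-quota = $992,039.00 × 2,060/4,652 = $439,295.00; over-quota = $992,039.00 − $439,295.00 = $552,744.00.
In-quota duty = $439,295.00 × 6% = $26,357.70. Over-quota duty = $552,744.00 × 25% = $138,186.00.
Line duty = $26,357.70 + $138,186.00 = $164,543.70.
Line 3 (2583.20, Cororia, 2,688 kg, $385,996.80):
Base rate for 2583.20 is $6.37/kg.
2583.20 has an FTA preferential rate, but origin Cororia is not Narica; base rate stands.
Additional duty on 2583.20 from Cororia: +19.1% ad valorem. Applied ad valorem rate = 19.1%.
Duty = $385,996.80 × 19.1% + 2,688 × $6.37 = $90,847.95.
Total = $17,401.70 + $164,543.70 + $90,847.95 = $272,793.35.

$272,793.35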